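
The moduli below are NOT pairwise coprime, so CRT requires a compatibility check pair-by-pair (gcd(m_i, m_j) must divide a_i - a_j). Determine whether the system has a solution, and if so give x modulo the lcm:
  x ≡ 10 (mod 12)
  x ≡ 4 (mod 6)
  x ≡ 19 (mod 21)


Moduli 12, 6, 21 are not pairwise coprime, so CRT works modulo lcm(m_i) when all pairwise compatibility conditions hold.
Pairwise compatibility: gcd(m_i, m_j) must divide a_i - a_j for every pair.
Merge one congruence at a time:
  Start: x ≡ 10 (mod 12).
  Combine with x ≡ 4 (mod 6): gcd(12, 6) = 6; 4 - 10 = -6, which IS divisible by 6, so compatible.
    Write x = 10 + 12·t and substitute into x ≡ 4 (mod 6): 12·t ≡ 4 − 10 = -6 (mod 6).
    Divide the congruence (and modulus) by g = 6: 2·t ≡ -1 (mod 1).
    Modulo 1 every t works; take t = 0.
    Then x = 10 + 12·0 = 10, valid modulo lcm(12, 6) = 12: x ≡ 10 (mod 12).
  Combine with x ≡ 19 (mod 21): gcd(12, 21) = 3; 19 - 10 = 9, which IS divisible by 3, so compatible.
    Write x = 10 + 12·t and substitute into x ≡ 19 (mod 21): 12·t ≡ 19 − 10 = 9 (mod 21).
    Divide the congruence (and modulus) by g = 3: 4·t ≡ 3 (mod 7).
    The inverse of 4 mod 7 is 2 (since 4·2 = 8 = 1·7 + 1), so t ≡ 2·3 = 6 ≡ 6 (mod 7).
    Then x = 10 + 12·6 = 82, valid modulo lcm(12, 21) = 84: x ≡ 82 (mod 84).
Verify: 82 mod 12 = 10, 82 mod 6 = 4, 82 mod 21 = 19.

x ≡ 82 (mod 84).


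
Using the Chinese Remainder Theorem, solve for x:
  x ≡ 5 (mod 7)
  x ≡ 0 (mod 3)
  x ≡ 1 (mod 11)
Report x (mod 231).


Moduli 7, 3, 11 are pairwise coprime; by CRT there is a unique solution modulo M = 7 · 3 · 11 = 231.
Solve pairwise, accumulating the modulus:
  Start with x ≡ 5 (mod 7).
  Combine with x ≡ 0 (mod 3): since gcd(7, 3) = 1, we get a unique residue mod 21.
    Write x = 5 + 7·t and substitute into x ≡ 0 (mod 3): 7·t ≡ 0 − 5 = -5 (mod 3).
    Reduce coefficients mod 3: 1·t ≡ 1 (mod 3).
    So t ≡ 1 (mod 3).
    Then x = 5 + 7·1 = 12, valid modulo lcm(7, 3) = 21: x ≡ 12 (mod 21).
  Combine with x ≡ 1 (mod 11): since gcd(21, 11) = 1, we get a unique residue mod 231.
    Write x = 12 + 21·t and substitute into x ≡ 1 (mod 11): 21·t ≡ 1 − 12 = -11 (mod 11).
    Reduce coefficients mod 11: 10·t ≡ 0 (mod 11).
    The inverse of 10 mod 11 is 10 (since 10·10 = 100 = 9·11 + 1), so t ≡ 10·0 = 0 ≡ 0 (mod 11).
    Then x = 12 + 21·0 = 12, valid modulo lcm(21, 11) = 231: x ≡ 12 (mod 231).
Verify: 12 mod 7 = 5 ✓, 12 mod 3 = 0 ✓, 12 mod 11 = 1 ✓.

x ≡ 12 (mod 231).


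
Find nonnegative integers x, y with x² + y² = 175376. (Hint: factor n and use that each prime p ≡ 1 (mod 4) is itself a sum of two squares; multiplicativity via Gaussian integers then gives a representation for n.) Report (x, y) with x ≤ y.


Step 1: Factor n = 175376 = 2^4 · 97 · 113.
Step 2: Check the mod-4 condition on each prime factor: 2 = 2 (special); 97 ≡ 1 (mod 4), exponent 1; 113 ≡ 1 (mod 4), exponent 1.
All primes ≡ 3 (mod 4) appear to even exponent (or don't appear), so by the two-squares theorem n IS expressible as a sum of two squares.
Step 3: Build a representation. Group n = k² · m with k = 4 and m = 97 · 113 = 10961 (a product of primes ≡ 1 (mod 4)); a representation of m scales to one of n via (k·x)² + (k·y)² = k²(x² + y²). Each prime p ≡ 1 (mod 4) is itself a sum of two squares; find a² by testing p − a² for a perfect square:
  97: 97 − 1² = 96, 97 − 2² = 93, 97 − 3² = 88, 97 − 4² = 81 = 9² ⇒ 97 = 4² + 9².
  113: 113 − 1² = 112, 113 − 2² = 109, 113 − 3² = 104, 113 − 4² = 97, 113 − 5² = 88, 113 − 6² = 77, 113 − 7² = 64 = 8² ⇒ 113 = 7² + 8².
  Combine using the Brahmagupta–Fibonacci identity (a² + b²)(c² + d²) = (ac − bd)² + (ad + bc)² = (ac + bd)² + (ad − bc)²:
  97 · 113 = 10961: from (4² + 9²)(7² + 8²), take (4·7 − 9·8, 4·8 + 9·7) = (28 − 72, 32 + 63) = (-44, 95); dropping signs (only squares matter) gives (44, 95); check 44² + 95² = 1936 + 9025 = 10961 ✓.
  Scale by k = 4: (4·44, 4·95) = (176, 380).
Step 4: Order so x ≤ y and verify: 176² + 380² = 30976 + 144400 = 175376 = n. ✓

n = 175376 = 176² + 380² (one valid representation with x ≤ y).


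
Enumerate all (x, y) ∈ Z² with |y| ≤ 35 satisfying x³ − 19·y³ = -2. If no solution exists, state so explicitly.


The equation is x³ - 19y³ = -2. For fixed y, x³ = 19·y³ − 2, so a solution requires the RHS to be a perfect cube.
Strategy: iterate y from -35 to 35, compute RHS = 19·y³ − 2, and check whether it is a (positive or negative) perfect cube.
Check small values of y:
  y = 0: RHS = -2 is not a perfect cube.
  y = 1: RHS = 17 is not a perfect cube.
  y = -1: RHS = -21 is not a perfect cube.
  y = 2: RHS = 150 is not a perfect cube.
  y = -2: RHS = -154 is not a perfect cube.
  y = 3: RHS = 511 is not a perfect cube.
  y = -3: RHS = -515 is not a perfect cube.
Continuing the search up to |y| = 35 finds no solutions either.
No (x, y) in the scanned range satisfies the equation.

No integer solutions with |y| ≤ 35.


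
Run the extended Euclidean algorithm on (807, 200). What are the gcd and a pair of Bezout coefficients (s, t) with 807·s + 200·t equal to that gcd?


Euclidean algorithm on (807, 200) — divide until remainder is 0:
  807 = 4 · 200 + 7
  200 = 28 · 7 + 4
  7 = 1 · 4 + 3
  4 = 1 · 3 + 1
  3 = 3 · 1 + 0
gcd(807, 200) = 1.
Track Bezout coefficients alongside the remainders: start with r₀ = 807 = a·1 + b·0 (s = 1, t = 0) and r₁ = 200 = a·0 + b·1 (s = 0, t = 1); each new remainder r_{k+1} = r_{k-1} − q_k·r_k inherits s_{k+1} = s_{k-1} − q_k·s_k, t_{k+1} = t_{k-1} − q_k·t_k, so r_k = a·s_k + b·t_k at every step:
  q = 4: r = 7, s = 1 − 4·0 = 1, t = 0 − 4·1 = -4  (check: 807·1 + 200·(-4) = 7)
  q = 28: r = 4, s = 0 − 28·1 = -28, t = 1 − 28·(-4) = 113  (check: 807·(-28) + 200·113 = 4)
  q = 1: r = 3, s = 1 − 1·(-28) = 29, t = -4 − 1·113 = -117  (check: 807·29 + 200·(-117) = 3)
  q = 1: r = 1, s = -28 − 1·29 = -57, t = 113 − 1·(-117) = 230  (check: 807·(-57) + 200·230 = 1)
The row with r = 1 (the gcd) gives the Bezout coefficients s = -57, t = 230.
Result: 807 · (-57) + 200 · (230) = 1.

gcd(807, 200) = 1; s = -57, t = 230 (check: 807·(-57) + 200·230 = 1).


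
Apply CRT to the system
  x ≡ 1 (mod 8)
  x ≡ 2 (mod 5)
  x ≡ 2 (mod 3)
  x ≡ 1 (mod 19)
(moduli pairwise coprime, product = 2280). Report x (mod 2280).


Product of moduli M = 8 · 5 · 3 · 19 = 2280.
Merge one congruence at a time:
  Start: x ≡ 1 (mod 8).
  Combine with x ≡ 2 (mod 5); new modulus lcm = 40.
    Write x = 1 + 8·t and substitute into x ≡ 2 (mod 5): 8·t ≡ 2 − 1 = 1 (mod 5).
    Reduce coefficients mod 5: 3·t ≡ 1 (mod 5).
    The inverse of 3 mod 5 is 2 (since 3·2 = 6 = 1·5 + 1), so t ≡ 2·1 = 2 ≡ 2 (mod 5).
    Then x = 1 + 8·2 = 17, valid modulo lcm(8, 5) = 40: x ≡ 17 (mod 40).
  Combine with x ≡ 2 (mod 3); new modulus lcm = 120.
    Write x = 17 + 40·t and substitute into x ≡ 2 (mod 3): 40·t ≡ 2 − 17 = -15 (mod 3).
    Reduce coefficients mod 3: 1·t ≡ 0 (mod 3).
    So t ≡ 0 (mod 3).
    Then x = 17 + 40·0 = 17, valid modulo lcm(40, 3) = 120: x ≡ 17 (mod 120).
  Combine with x ≡ 1 (mod 19); new modulus lcm = 2280.
    Write x = 17 + 120·t and substitute into x ≡ 1 (mod 19): 120·t ≡ 1 − 17 = -16 (mod 19).
    Reduce coefficients mod 19: 6·t ≡ 3 (mod 19).
    The inverse of 6 mod 19 is 16 (since 6·16 = 96 = 5·19 + 1), so t ≡ 16·3 = 48 ≡ 10 (mod 19).
    Then x = 17 + 120·10 = 1217, valid modulo lcm(120, 19) = 2280: x ≡ 1217 (mod 2280).
Verify against each original: 1217 mod 8 = 1, 1217 mod 5 = 2, 1217 mod 3 = 2, 1217 mod 19 = 1.

x ≡ 1217 (mod 2280).


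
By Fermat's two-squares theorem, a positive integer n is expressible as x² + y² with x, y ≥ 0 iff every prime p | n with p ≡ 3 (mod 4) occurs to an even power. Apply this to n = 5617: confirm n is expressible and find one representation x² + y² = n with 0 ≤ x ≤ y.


Step 1: Factor n = 5617 = 41 · 137.
Step 2: Check the mod-4 condition on each prime factor: 41 ≡ 1 (mod 4), exponent 1; 137 ≡ 1 (mod 4), exponent 1.
All primes ≡ 3 (mod 4) appear to even exponent (or don't appear), so by the two-squares theorem n IS expressible as a sum of two squares.
Step 3: Build a representation. Here n = 41 · 137 is a product of primes ≡ 1 (mod 4). Each prime p ≡ 1 (mod 4) is itself a sum of two squares; find a² by testing p − a² for a perfect square:
  41: 41 − 1² = 40, 41 − 2² = 37, 41 − 3² = 32, 41 − 4² = 25 = 5² ⇒ 41 = 4² + 5².
  137: 137 − 1² = 136, 137 − 2² = 133, 137 − 3² = 128, 137 − 4² = 121 = 11² ⇒ 137 = 4² + 11².
  Combine using the Brahmagupta–Fibonacci identity (a² + b²)(c² + d²) = (ac − bd)² + (ad + bc)² = (ac + bd)² + (ad − bc)²:
  41 · 137 = 5617: from (4² + 5²)(4² + 11²), take (4·4 − 5·11, 4·11 + 5·4) = (16 − 55, 44 + 20) = (-39, 64); dropping signs (only squares matter) gives (39, 64); check 39² + 64² = 1521 + 4096 = 5617 ✓.
Step 4: Order so x ≤ y and verify: 39² + 64² = 1521 + 4096 = 5617 = n. ✓

n = 5617 = 39² + 64² (one valid representation with x ≤ y).


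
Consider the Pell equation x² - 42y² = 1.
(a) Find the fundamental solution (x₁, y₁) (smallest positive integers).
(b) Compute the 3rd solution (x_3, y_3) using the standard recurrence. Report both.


Step 1: Find the fundamental solution (x₁, y₁) of x² - 42y² = 1.
  Expand √42 as a continued fraction. a₀ = ⌊√42⌋ = 6; iterate m_{k+1} = d_k·a_k − m_k, d_{k+1} = (42 − m_{k+1}²)/d_k, a_{k+1} = ⌊(a₀ + m_{k+1})/d_{k+1}⌋ (starting m₀ = 0, d₀ = 1), with convergents p_k = a_k·p_{k-1} + p_{k-2}, q_k = a_k·q_{k-1} + q_{k-2} (p₋₁ = 1, q₋₁ = 0):
  k = 0: a₀ = 6; p₀/q₀ = 6/1; p₀² − 42·q₀² = 36 − 42 = -6.
  k = 1: m = 6, d = 6, a = ⌊(6 + 6)/6⌋ = 2; p/q = (2·6 + 1)/(2·1 + 0) = 13/2; p² − 42·q² = 169 − 168 = 1.
  The first convergent with p² − 42·q² = 1 gives the fundamental solution (x₁, y₁) = (13, 2).
Step 2: Apply the recurrence (x_{n+1}, y_{n+1}) = (x₁x_n + 42y₁y_n, x₁y_n + y₁x_n) repeatedly.
  From (x_1, y_1) = (13, 2): x_2 = 13·13 + 42·2·2 = 337; y_2 = 13·2 + 2·13 = 52.
  From (x_2, y_2) = (337, 52): x_3 = 13·337 + 42·2·52 = 8749; y_3 = 13·52 + 2·337 = 1350.
Step 3: Verify x_3² - 42·y_3² = 76545001 - 76545000 = 1 (should be 1). ✓

(x_1, y_1) = (13, 2); (x_3, y_3) = (8749, 1350).


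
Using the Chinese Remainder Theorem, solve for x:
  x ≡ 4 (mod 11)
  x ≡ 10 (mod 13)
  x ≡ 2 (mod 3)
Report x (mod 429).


Moduli 11, 13, 3 are pairwise coprime; by CRT there is a unique solution modulo M = 11 · 13 · 3 = 429.
Solve pairwise, accumulating the modulus:
  Start with x ≡ 4 (mod 11).
  Combine with x ≡ 10 (mod 13): since gcd(11, 13) = 1, we get a unique residue mod 143.
    Write x = 4 + 11·t and substitute into x ≡ 10 (mod 13): 11·t ≡ 10 − 4 = 6 (mod 13).
    The inverse of 11 mod 13 is 6 (since 11·6 = 66 = 5·13 + 1), so t ≡ 6·6 = 36 ≡ 10 (mod 13).
    Then x = 4 + 11·10 = 114, valid modulo lcm(11, 13) = 143: x ≡ 114 (mod 143).
  Combine with x ≡ 2 (mod 3): since gcd(143, 3) = 1, we get a unique residue mod 429.
    Write x = 114 + 143·t and substitute into x ≡ 2 (mod 3): 143·t ≡ 2 − 114 = -112 (mod 3).
    Reduce coefficients mod 3: 2·t ≡ 2 (mod 3).
    The inverse of 2 mod 3 is 2 (since 2·2 = 4 = 1·3 + 1), so t ≡ 2·2 = 4 ≡ 1 (mod 3).
    Then x = 114 + 143·1 = 257, valid modulo lcm(143, 3) = 429: x ≡ 257 (mod 429).
Verify: 257 mod 11 = 4 ✓, 257 mod 13 = 10 ✓, 257 mod 3 = 2 ✓.

x ≡ 257 (mod 429).


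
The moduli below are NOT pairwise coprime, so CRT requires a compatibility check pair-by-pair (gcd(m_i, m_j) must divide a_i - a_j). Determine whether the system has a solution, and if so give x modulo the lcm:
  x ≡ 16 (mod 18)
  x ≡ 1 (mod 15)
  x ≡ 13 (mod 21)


Moduli 18, 15, 21 are not pairwise coprime, so CRT works modulo lcm(m_i) when all pairwise compatibility conditions hold.
Pairwise compatibility: gcd(m_i, m_j) must divide a_i - a_j for every pair.
Merge one congruence at a time:
  Start: x ≡ 16 (mod 18).
  Combine with x ≡ 1 (mod 15): gcd(18, 15) = 3; 1 - 16 = -15, which IS divisible by 3, so compatible.
    Write x = 16 + 18·t and substitute into x ≡ 1 (mod 15): 18·t ≡ 1 − 16 = -15 (mod 15).
    Divide the congruence (and modulus) by g = 3: 6·t ≡ -5 (mod 5).
    Reduce coefficients mod 5: 1·t ≡ 0 (mod 5).
    So t ≡ 0 (mod 5).
    Then x = 16 + 18·0 = 16, valid modulo lcm(18, 15) = 90: x ≡ 16 (mod 90).
  Combine with x ≡ 13 (mod 21): gcd(90, 21) = 3; 13 - 16 = -3, which IS divisible by 3, so compatible.
    Write x = 16 + 90·t and substitute into x ≡ 13 (mod 21): 90·t ≡ 13 − 16 = -3 (mod 21).
    Divide the congruence (and modulus) by g = 3: 30·t ≡ -1 (mod 7).
    Reduce coefficients mod 7: 2·t ≡ 6 (mod 7).
    The inverse of 2 mod 7 is 4 (since 2·4 = 8 = 1·7 + 1), so t ≡ 4·6 = 24 ≡ 3 (mod 7).
    Then x = 16 + 90·3 = 286, valid modulo lcm(90, 21) = 630: x ≡ 286 (mod 630).
Verify: 286 mod 18 = 16, 286 mod 15 = 1, 286 mod 21 = 13.

x ≡ 286 (mod 630).


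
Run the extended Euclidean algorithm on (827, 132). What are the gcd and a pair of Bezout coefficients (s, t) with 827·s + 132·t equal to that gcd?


Euclidean algorithm on (827, 132) — divide until remainder is 0:
  827 = 6 · 132 + 35
  132 = 3 · 35 + 27
  35 = 1 · 27 + 8
  27 = 3 · 8 + 3
  8 = 2 · 3 + 2
  3 = 1 · 2 + 1
  2 = 2 · 1 + 0
gcd(827, 132) = 1.
Track Bezout coefficients alongside the remainders: start with r₀ = 827 = a·1 + b·0 (s = 1, t = 0) and r₁ = 132 = a·0 + b·1 (s = 0, t = 1); each new remainder r_{k+1} = r_{k-1} − q_k·r_k inherits s_{k+1} = s_{k-1} − q_k·s_k, t_{k+1} = t_{k-1} − q_k·t_k, so r_k = a·s_k + b·t_k at every step:
  q = 6: r = 35, s = 1 − 6·0 = 1, t = 0 − 6·1 = -6  (check: 827·1 + 132·(-6) = 35)
  q = 3: r = 27, s = 0 − 3·1 = -3, t = 1 − 3·(-6) = 19  (check: 827·(-3) + 132·19 = 27)
  q = 1: r = 8, s = 1 − 1·(-3) = 4, t = -6 − 1·19 = -25  (check: 827·4 + 132·(-25) = 8)
  q = 3: r = 3, s = -3 − 3·4 = -15, t = 19 − 3·(-25) = 94  (check: 827·(-15) + 132·94 = 3)
  q = 2: r = 2, s = 4 − 2·(-15) = 34, t = -25 − 2·94 = -213  (check: 827·34 + 132·(-213) = 2)
  q = 1: r = 1, s = -15 − 1·34 = -49, t = 94 − 1·(-213) = 307  (check: 827·(-49) + 132·307 = 1)
The row with r = 1 (the gcd) gives the Bezout coefficients s = -49, t = 307.
Result: 827 · (-49) + 132 · (307) = 1.

gcd(827, 132) = 1; s = -49, t = 307 (check: 827·(-49) + 132·307 = 1).


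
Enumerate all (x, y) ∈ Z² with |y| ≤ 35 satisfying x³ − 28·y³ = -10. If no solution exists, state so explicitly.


The equation is x³ - 28y³ = -10. For fixed y, x³ = 28·y³ − 10, so a solution requires the RHS to be a perfect cube.
Strategy: iterate y from -35 to 35, compute RHS = 28·y³ − 10, and check whether it is a (positive or negative) perfect cube.
Check small values of y:
  y = 0: RHS = -10 is not a perfect cube.
  y = 1: RHS = 18 is not a perfect cube.
  y = -1: RHS = -38 is not a perfect cube.
  y = 2: RHS = 214 is not a perfect cube.
  y = -2: RHS = -234 is not a perfect cube.
  y = 3: RHS = 746 is not a perfect cube.
  y = -3: RHS = -766 is not a perfect cube.
Continuing the search up to |y| = 35 finds no solutions either.
No (x, y) in the scanned range satisfies the equation.

No integer solutions with |y| ≤ 35.


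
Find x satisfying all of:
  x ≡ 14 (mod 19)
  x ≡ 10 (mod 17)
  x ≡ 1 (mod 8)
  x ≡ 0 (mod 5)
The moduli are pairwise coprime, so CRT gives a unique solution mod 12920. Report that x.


Product of moduli M = 19 · 17 · 8 · 5 = 12920.
Merge one congruence at a time:
  Start: x ≡ 14 (mod 19).
  Combine with x ≡ 10 (mod 17); new modulus lcm = 323.
    Write x = 14 + 19·t and substitute into x ≡ 10 (mod 17): 19·t ≡ 10 − 14 = -4 (mod 17).
    Reduce coefficients mod 17: 2·t ≡ 13 (mod 17).
    The inverse of 2 mod 17 is 9 (since 2·9 = 18 = 1·17 + 1), so t ≡ 9·13 = 117 ≡ 15 (mod 17).
    Then x = 14 + 19·15 = 299, valid modulo lcm(19, 17) = 323: x ≡ 299 (mod 323).
  Combine with x ≡ 1 (mod 8); new modulus lcm = 2584.
    Write x = 299 + 323·t and substitute into x ≡ 1 (mod 8): 323·t ≡ 1 − 299 = -298 (mod 8).
    Reduce coefficients mod 8: 3·t ≡ 6 (mod 8).
    The inverse of 3 mod 8 is 3 (since 3·3 = 9 = 1·8 + 1), so t ≡ 3·6 = 18 ≡ 2 (mod 8).
    Then x = 299 + 323·2 = 945, valid modulo lcm(323, 8) = 2584: x ≡ 945 (mod 2584).
  Combine with x ≡ 0 (mod 5); new modulus lcm = 12920.
    Write x = 945 + 2584·t and substitute into x ≡ 0 (mod 5): 2584·t ≡ 0 − 945 = -945 (mod 5).
    Reduce coefficients mod 5: 4·t ≡ 0 (mod 5).
    The inverse of 4 mod 5 is 4 (since 4·4 = 16 = 3·5 + 1), so t ≡ 4·0 = 0 ≡ 0 (mod 5).
    Then x = 945 + 2584·0 = 945, valid modulo lcm(2584, 5) = 12920: x ≡ 945 (mod 12920).
Verify against each original: 945 mod 19 = 14, 945 mod 17 = 10, 945 mod 8 = 1, 945 mod 5 = 0.

x ≡ 945 (mod 12920).


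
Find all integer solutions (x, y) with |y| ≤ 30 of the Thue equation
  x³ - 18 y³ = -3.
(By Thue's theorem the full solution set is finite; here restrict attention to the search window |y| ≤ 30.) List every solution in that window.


The equation is x³ - 18y³ = -3. For fixed y, x³ = 18·y³ − 3, so a solution requires the RHS to be a perfect cube.
Strategy: iterate y from -30 to 30, compute RHS = 18·y³ − 3, and check whether it is a (positive or negative) perfect cube.
Check small values of y:
  y = 0: RHS = -3 is not a perfect cube.
  y = 1: RHS = 15 is not a perfect cube.
  y = -1: RHS = -21 is not a perfect cube.
  y = 2: RHS = 141 is not a perfect cube.
  y = -2: RHS = -147 is not a perfect cube.
  y = 3: RHS = 483 is not a perfect cube.
  y = -3: RHS = -489 is not a perfect cube.
Continuing the search up to |y| = 30 finds no solutions either.
No (x, y) in the scanned range satisfies the equation.

No integer solutions with |y| ≤ 30.


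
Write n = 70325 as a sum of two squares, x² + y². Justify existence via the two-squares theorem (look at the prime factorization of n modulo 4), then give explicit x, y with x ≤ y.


Step 1: Factor n = 70325 = 5^2 · 29 · 97.
Step 2: Check the mod-4 condition on each prime factor: 5 ≡ 1 (mod 4), exponent 2; 29 ≡ 1 (mod 4), exponent 1; 97 ≡ 1 (mod 4), exponent 1.
All primes ≡ 3 (mod 4) appear to even exponent (or don't appear), so by the two-squares theorem n IS expressible as a sum of two squares.
Step 3: Build a representation. Group n = k² · m with k = 5 and m = 29 · 97 = 2813 (a product of primes ≡ 1 (mod 4)); a representation of m scales to one of n via (k·x)² + (k·y)² = k²(x² + y²). Each prime p ≡ 1 (mod 4) is itself a sum of two squares; find a² by testing p − a² for a perfect square:
  29: 29 − 1² = 28, 29 − 2² = 25 = 5² ⇒ 29 = 2² + 5².
  97: 97 − 1² = 96, 97 − 2² = 93, 97 − 3² = 88, 97 − 4² = 81 = 9² ⇒ 97 = 4² + 9².
  Combine using the Brahmagupta–Fibonacci identity (a² + b²)(c² + d²) = (ac − bd)² + (ad + bc)² = (ac + bd)² + (ad − bc)²:
  29 · 97 = 2813: from (2² + 5²)(4² + 9²), take (2·4 − 5·9, 2·9 + 5·4) = (8 − 45, 18 + 20) = (-37, 38); dropping signs (only squares matter) gives (37, 38); check 37² + 38² = 1369 + 1444 = 2813 ✓.
  Scale by k = 5: (5·37, 5·38) = (185, 190).
Step 4: Order so x ≤ y and verify: 185² + 190² = 34225 + 36100 = 70325 = n. ✓

n = 70325 = 185² + 190² (one valid representation with x ≤ y).


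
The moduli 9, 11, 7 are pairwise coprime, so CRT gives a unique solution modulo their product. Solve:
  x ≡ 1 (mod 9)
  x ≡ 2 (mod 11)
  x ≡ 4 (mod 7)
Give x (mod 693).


Moduli 9, 11, 7 are pairwise coprime; by CRT there is a unique solution modulo M = 9 · 11 · 7 = 693.
Solve pairwise, accumulating the modulus:
  Start with x ≡ 1 (mod 9).
  Combine with x ≡ 2 (mod 11): since gcd(9, 11) = 1, we get a unique residue mod 99.
    Write x = 1 + 9·t and substitute into x ≡ 2 (mod 11): 9·t ≡ 2 − 1 = 1 (mod 11).
    The inverse of 9 mod 11 is 5 (since 9·5 = 45 = 4·11 + 1), so t ≡ 5·1 = 5 ≡ 5 (mod 11).
    Then x = 1 + 9·5 = 46, valid modulo lcm(9, 11) = 99: x ≡ 46 (mod 99).
  Combine with x ≡ 4 (mod 7): since gcd(99, 7) = 1, we get a unique residue mod 693.
    Write x = 46 + 99·t and substitute into x ≡ 4 (mod 7): 99·t ≡ 4 − 46 = -42 (mod 7).
    Reduce coefficients mod 7: 1·t ≡ 0 (mod 7).
    So t ≡ 0 (mod 7).
    Then x = 46 + 99·0 = 46, valid modulo lcm(99, 7) = 693: x ≡ 46 (mod 693).
Verify: 46 mod 9 = 1 ✓, 46 mod 11 = 2 ✓, 46 mod 7 = 4 ✓.

x ≡ 46 (mod 693).


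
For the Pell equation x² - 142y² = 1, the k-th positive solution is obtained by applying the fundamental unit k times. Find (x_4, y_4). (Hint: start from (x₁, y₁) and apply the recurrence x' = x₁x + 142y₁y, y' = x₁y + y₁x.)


Step 1: Find the fundamental solution (x₁, y₁) of x² - 142y² = 1.
  Expand √142 as a continued fraction. a₀ = ⌊√142⌋ = 11; iterate m_{k+1} = d_k·a_k − m_k, d_{k+1} = (142 − m_{k+1}²)/d_k, a_{k+1} = ⌊(a₀ + m_{k+1})/d_{k+1}⌋ (starting m₀ = 0, d₀ = 1), with convergents p_k = a_k·p_{k-1} + p_{k-2}, q_k = a_k·q_{k-1} + q_{k-2} (p₋₁ = 1, q₋₁ = 0):
  k = 0: a₀ = 11; p₀/q₀ = 11/1; p₀² − 142·q₀² = 121 − 142 = -21.
  k = 1: m = 11, d = 21, a = ⌊(11 + 11)/21⌋ = 1; p/q = (1·11 + 1)/(1·1 + 0) = 12/1; p² − 142·q² = 144 − 142 = 2.
  k = 2: m = 10, d = 2, a = ⌊(11 + 10)/2⌋ = 10; p/q = (10·12 + 11)/(10·1 + 1) = 131/11; p² − 142·q² = 17161 − 17182 = -21.
  k = 3: m = 10, d = 21, a = ⌊(11 + 10)/21⌋ = 1; p/q = (1·131 + 12)/(1·11 + 1) = 143/12; p² − 142·q² = 20449 − 20448 = 1.
  The first convergent with p² − 142·q² = 1 gives the fundamental solution (x₁, y₁) = (143, 12).
Step 2: Apply the recurrence (x_{n+1}, y_{n+1}) = (x₁x_n + 142y₁y_n, x₁y_n + y₁x_n) repeatedly.
  From (x_1, y_1) = (143, 12): x_2 = 143·143 + 142·12·12 = 40897; y_2 = 143·12 + 12·143 = 3432.
  From (x_2, y_2) = (40897, 3432): x_3 = 143·40897 + 142·12·3432 = 11696399; y_3 = 143·3432 + 12·40897 = 981540.
  From (x_3, y_3) = (11696399, 981540): x_4 = 143·11696399 + 142·12·981540 = 3345129217; y_4 = 143·981540 + 12·11696399 = 280717008.
Step 3: Verify x_4² - 142·y_4² = 11189889478427033089 - 11189889478427033088 = 1 (should be 1). ✓

(x_1, y_1) = (143, 12); (x_4, y_4) = (3345129217, 280717008).


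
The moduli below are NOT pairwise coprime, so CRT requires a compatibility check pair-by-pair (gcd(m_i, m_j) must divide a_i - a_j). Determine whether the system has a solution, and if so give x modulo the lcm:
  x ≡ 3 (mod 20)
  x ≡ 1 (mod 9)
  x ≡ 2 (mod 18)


Moduli 20, 9, 18 are not pairwise coprime, so CRT works modulo lcm(m_i) when all pairwise compatibility conditions hold.
Pairwise compatibility: gcd(m_i, m_j) must divide a_i - a_j for every pair.
Merge one congruence at a time:
  Start: x ≡ 3 (mod 20).
  Combine with x ≡ 1 (mod 9): gcd(20, 9) = 1; 1 - 3 = -2, which IS divisible by 1, so compatible.
    Write x = 3 + 20·t and substitute into x ≡ 1 (mod 9): 20·t ≡ 1 − 3 = -2 (mod 9).
    Reduce coefficients mod 9: 2·t ≡ 7 (mod 9).
    The inverse of 2 mod 9 is 5 (since 2·5 = 10 = 1·9 + 1), so t ≡ 5·7 = 35 ≡ 8 (mod 9).
    Then x = 3 + 20·8 = 163, valid modulo lcm(20, 9) = 180: x ≡ 163 (mod 180).
  Combine with x ≡ 2 (mod 18): gcd(180, 18) = 18, and 2 - 163 = -161 is NOT divisible by 18.
    ⇒ system is inconsistent (no integer solution).

No solution (the system is inconsistent).


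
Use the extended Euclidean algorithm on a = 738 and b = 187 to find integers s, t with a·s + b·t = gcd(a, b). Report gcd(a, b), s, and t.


Euclidean algorithm on (738, 187) — divide until remainder is 0:
  738 = 3 · 187 + 177
  187 = 1 · 177 + 10
  177 = 17 · 10 + 7
  10 = 1 · 7 + 3
  7 = 2 · 3 + 1
  3 = 3 · 1 + 0
gcd(738, 187) = 1.
Track Bezout coefficients alongside the remainders: start with r₀ = 738 = a·1 + b·0 (s = 1, t = 0) and r₁ = 187 = a·0 + b·1 (s = 0, t = 1); each new remainder r_{k+1} = r_{k-1} − q_k·r_k inherits s_{k+1} = s_{k-1} − q_k·s_k, t_{k+1} = t_{k-1} − q_k·t_k, so r_k = a·s_k + b·t_k at every step:
  q = 3: r = 177, s = 1 − 3·0 = 1, t = 0 − 3·1 = -3  (check: 738·1 + 187·(-3) = 177)
  q = 1: r = 10, s = 0 − 1·1 = -1, t = 1 − 1·(-3) = 4  (check: 738·(-1) + 187·4 = 10)
  q = 17: r = 7, s = 1 − 17·(-1) = 18, t = -3 − 17·4 = -71  (check: 738·18 + 187·(-71) = 7)
  q = 1: r = 3, s = -1 − 1·18 = -19, t = 4 − 1·(-71) = 75  (check: 738·(-19) + 187·75 = 3)
  q = 2: r = 1, s = 18 − 2·(-19) = 56, t = -71 − 2·75 = -221  (check: 738·56 + 187·(-221) = 1)
The row with r = 1 (the gcd) gives the Bezout coefficients s = 56, t = -221.
Result: 738 · (56) + 187 · (-221) = 1.

gcd(738, 187) = 1; s = 56, t = -221 (check: 738·56 + 187·(-221) = 1).


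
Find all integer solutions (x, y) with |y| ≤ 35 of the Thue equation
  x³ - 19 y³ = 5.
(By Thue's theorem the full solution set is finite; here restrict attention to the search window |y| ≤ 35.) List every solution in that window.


The equation is x³ - 19y³ = 5. For fixed y, x³ = 19·y³ + 5, so a solution requires the RHS to be a perfect cube.
Strategy: iterate y from -35 to 35, compute RHS = 19·y³ + 5, and check whether it is a (positive or negative) perfect cube.
Check small values of y:
  y = 0: RHS = 5 is not a perfect cube.
  y = 1: RHS = 24 is not a perfect cube.
  y = -1: RHS = -14 is not a perfect cube.
  y = 2: RHS = 157 is not a perfect cube.
  y = -2: RHS = -147 is not a perfect cube.
  y = 3: RHS = 518 is not a perfect cube.
  y = -3: RHS = -508 is not a perfect cube.
Continuing the search up to |y| = 35 finds no solutions either.
No (x, y) in the scanned range satisfies the equation.

No integer solutions with |y| ≤ 35.


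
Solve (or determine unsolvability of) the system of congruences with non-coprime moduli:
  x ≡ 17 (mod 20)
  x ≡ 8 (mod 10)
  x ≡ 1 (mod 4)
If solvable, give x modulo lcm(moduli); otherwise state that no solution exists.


Moduli 20, 10, 4 are not pairwise coprime, so CRT works modulo lcm(m_i) when all pairwise compatibility conditions hold.
Pairwise compatibility: gcd(m_i, m_j) must divide a_i - a_j for every pair.
Merge one congruence at a time:
  Start: x ≡ 17 (mod 20).
  Combine with x ≡ 8 (mod 10): gcd(20, 10) = 10, and 8 - 17 = -9 is NOT divisible by 10.
    ⇒ system is inconsistent (no integer solution).

No solution (the system is inconsistent).


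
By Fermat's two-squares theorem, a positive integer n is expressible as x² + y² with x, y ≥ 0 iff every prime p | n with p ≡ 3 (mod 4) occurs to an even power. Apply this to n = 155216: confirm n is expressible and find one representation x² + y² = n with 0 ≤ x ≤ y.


Step 1: Factor n = 155216 = 2^4 · 89 · 109.
Step 2: Check the mod-4 condition on each prime factor: 2 = 2 (special); 89 ≡ 1 (mod 4), exponent 1; 109 ≡ 1 (mod 4), exponent 1.
All primes ≡ 3 (mod 4) appear to even exponent (or don't appear), so by the two-squares theorem n IS expressible as a sum of two squares.
Step 3: Build a representation. Group n = k² · m with k = 4 and m = 89 · 109 = 9701 (a product of primes ≡ 1 (mod 4)); a representation of m scales to one of n via (k·x)² + (k·y)² = k²(x² + y²). Each prime p ≡ 1 (mod 4) is itself a sum of two squares; find a² by testing p − a² for a perfect square:
  89: 89 − 1² = 88, 89 − 2² = 85, 89 − 3² = 80, 89 − 4² = 73, 89 − 5² = 64 = 8² ⇒ 89 = 5² + 8².
  109: 109 − 1² = 108, 109 − 2² = 105, 109 − 3² = 100 = 10² ⇒ 109 = 3² + 10².
  Combine using the Brahmagupta–Fibonacci identity (a² + b²)(c² + d²) = (ac − bd)² + (ad + bc)² = (ac + bd)² + (ad − bc)²:
  89 · 109 = 9701: from (5² + 8²)(3² + 10²), take (5·3 − 8·10, 5·10 + 8·3) = (15 − 80, 50 + 24) = (-65, 74); dropping signs (only squares matter) gives (65, 74); check 65² + 74² = 4225 + 5476 = 9701 ✓.
  Scale by k = 4: (4·65, 4·74) = (260, 296).
Step 4: Order so x ≤ y and verify: 260² + 296² = 67600 + 87616 = 155216 = n. ✓

n = 155216 = 260² + 296² (one valid representation with x ≤ y).


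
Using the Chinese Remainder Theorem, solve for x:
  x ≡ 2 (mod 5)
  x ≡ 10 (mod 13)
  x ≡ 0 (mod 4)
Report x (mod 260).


Moduli 5, 13, 4 are pairwise coprime; by CRT there is a unique solution modulo M = 5 · 13 · 4 = 260.
Solve pairwise, accumulating the modulus:
  Start with x ≡ 2 (mod 5).
  Combine with x ≡ 10 (mod 13): since gcd(5, 13) = 1, we get a unique residue mod 65.
    Write x = 2 + 5·t and substitute into x ≡ 10 (mod 13): 5·t ≡ 10 − 2 = 8 (mod 13).
    The inverse of 5 mod 13 is 8 (since 5·8 = 40 = 3·13 + 1), so t ≡ 8·8 = 64 ≡ 12 (mod 13).
    Then x = 2 + 5·12 = 62, valid modulo lcm(5, 13) = 65: x ≡ 62 (mod 65).
  Combine with x ≡ 0 (mod 4): since gcd(65, 4) = 1, we get a unique residue mod 260.
    Write x = 62 + 65·t and substitute into x ≡ 0 (mod 4): 65·t ≡ 0 − 62 = -62 (mod 4).
    Reduce coefficients mod 4: 1·t ≡ 2 (mod 4).
    So t ≡ 2 (mod 4).
    Then x = 62 + 65·2 = 192, valid modulo lcm(65, 4) = 260: x ≡ 192 (mod 260).
Verify: 192 mod 5 = 2 ✓, 192 mod 13 = 10 ✓, 192 mod 4 = 0 ✓.

x ≡ 192 (mod 260).


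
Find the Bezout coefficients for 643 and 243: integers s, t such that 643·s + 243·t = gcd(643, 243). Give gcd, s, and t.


Euclidean algorithm on (643, 243) — divide until remainder is 0:
  643 = 2 · 243 + 157
  243 = 1 · 157 + 86
  157 = 1 · 86 + 71
  86 = 1 · 71 + 15
  71 = 4 · 15 + 11
  15 = 1 · 11 + 4
  11 = 2 · 4 + 3
  4 = 1 · 3 + 1
  3 = 3 · 1 + 0
gcd(643, 243) = 1.
Track Bezout coefficients alongside the remainders: start with r₀ = 643 = a·1 + b·0 (s = 1, t = 0) and r₁ = 243 = a·0 + b·1 (s = 0, t = 1); each new remainder r_{k+1} = r_{k-1} − q_k·r_k inherits s_{k+1} = s_{k-1} − q_k·s_k, t_{k+1} = t_{k-1} − q_k·t_k, so r_k = a·s_k + b·t_k at every step:
  q = 2: r = 157, s = 1 − 2·0 = 1, t = 0 − 2·1 = -2  (check: 643·1 + 243·(-2) = 157)
  q = 1: r = 86, s = 0 − 1·1 = -1, t = 1 − 1·(-2) = 3  (check: 643·(-1) + 243·3 = 86)
  q = 1: r = 71, s = 1 − 1·(-1) = 2, t = -2 − 1·3 = -5  (check: 643·2 + 243·(-5) = 71)
  q = 1: r = 15, s = -1 − 1·2 = -3, t = 3 − 1·(-5) = 8  (check: 643·(-3) + 243·8 = 15)
  q = 4: r = 11, s = 2 − 4·(-3) = 14, t = -5 − 4·8 = -37  (check: 643·14 + 243·(-37) = 11)
  q = 1: r = 4, s = -3 − 1·14 = -17, t = 8 − 1·(-37) = 45  (check: 643·(-17) + 243·45 = 4)
  q = 2: r = 3, s = 14 − 2·(-17) = 48, t = -37 − 2·45 = -127  (check: 643·48 + 243·(-127) = 3)
  q = 1: r = 1, s = -17 − 1·48 = -65, t = 45 − 1·(-127) = 172  (check: 643·(-65) + 243·172 = 1)
The row with r = 1 (the gcd) gives the Bezout coefficients s = -65, t = 172.
Result: 643 · (-65) + 243 · (172) = 1.

gcd(643, 243) = 1; s = -65, t = 172 (check: 643·(-65) + 243·172 = 1).


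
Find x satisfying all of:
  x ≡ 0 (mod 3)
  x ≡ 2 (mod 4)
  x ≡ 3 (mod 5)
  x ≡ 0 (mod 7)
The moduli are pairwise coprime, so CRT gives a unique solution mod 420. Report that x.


Product of moduli M = 3 · 4 · 5 · 7 = 420.
Merge one congruence at a time:
  Start: x ≡ 0 (mod 3).
  Combine with x ≡ 2 (mod 4); new modulus lcm = 12.
    Write x = 0 + 3·t and substitute into x ≡ 2 (mod 4): 3·t ≡ 2 − 0 = 2 (mod 4).
    The inverse of 3 mod 4 is 3 (since 3·3 = 9 = 2·4 + 1), so t ≡ 3·2 = 6 ≡ 2 (mod 4).
    Then x = 0 + 3·2 = 6, valid modulo lcm(3, 4) = 12: x ≡ 6 (mod 12).
  Combine with x ≡ 3 (mod 5); new modulus lcm = 60.
    Write x = 6 + 12·t and substitute into x ≡ 3 (mod 5): 12·t ≡ 3 − 6 = -3 (mod 5).
    Reduce coefficients mod 5: 2·t ≡ 2 (mod 5).
    The inverse of 2 mod 5 is 3 (since 2·3 = 6 = 1·5 + 1), so t ≡ 3·2 = 6 ≡ 1 (mod 5).
    Then x = 6 + 12·1 = 18, valid modulo lcm(12, 5) = 60: x ≡ 18 (mod 60).
  Combine with x ≡ 0 (mod 7); new modulus lcm = 420.
    Write x = 18 + 60·t and substitute into x ≡ 0 (mod 7): 60·t ≡ 0 − 18 = -18 (mod 7).
    Reduce coefficients mod 7: 4·t ≡ 3 (mod 7).
    The inverse of 4 mod 7 is 2 (since 4·2 = 8 = 1·7 + 1), so t ≡ 2·3 = 6 ≡ 6 (mod 7).
    Then x = 18 + 60·6 = 378, valid modulo lcm(60, 7) = 420: x ≡ 378 (mod 420).
Verify against each original: 378 mod 3 = 0, 378 mod 4 = 2, 378 mod 5 = 3, 378 mod 7 = 0.

x ≡ 378 (mod 420).


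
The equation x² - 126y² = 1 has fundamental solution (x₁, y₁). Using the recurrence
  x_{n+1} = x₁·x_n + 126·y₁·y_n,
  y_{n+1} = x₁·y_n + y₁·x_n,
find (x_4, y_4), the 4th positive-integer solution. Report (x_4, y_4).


Step 1: Find the fundamental solution (x₁, y₁) of x² - 126y² = 1.
  Expand √126 as a continued fraction. a₀ = ⌊√126⌋ = 11; iterate m_{k+1} = d_k·a_k − m_k, d_{k+1} = (126 − m_{k+1}²)/d_k, a_{k+1} = ⌊(a₀ + m_{k+1})/d_{k+1}⌋ (starting m₀ = 0, d₀ = 1), with convergents p_k = a_k·p_{k-1} + p_{k-2}, q_k = a_k·q_{k-1} + q_{k-2} (p₋₁ = 1, q₋₁ = 0):
  k = 0: a₀ = 11; p₀/q₀ = 11/1; p₀² − 126·q₀² = 121 − 126 = -5.
  k = 1: m = 11, d = 5, a = ⌊(11 + 11)/5⌋ = 4; p/q = (4·11 + 1)/(4·1 + 0) = 45/4; p² − 126·q² = 2025 − 2016 = 9.
  k = 2: m = 9, d = 9, a = ⌊(11 + 9)/9⌋ = 2; p/q = (2·45 + 11)/(2·4 + 1) = 101/9; p² − 126·q² = 10201 − 10206 = -5.
  k = 3: m = 9, d = 5, a = ⌊(11 + 9)/5⌋ = 4; p/q = (4·101 + 45)/(4·9 + 4) = 449/40; p² − 126·q² = 201601 − 201600 = 1.
  The first convergent with p² − 126·q² = 1 gives the fundamental solution (x₁, y₁) = (449, 40).
Step 2: Apply the recurrence (x_{n+1}, y_{n+1}) = (x₁x_n + 126y₁y_n, x₁y_n + y₁x_n) repeatedly.
  From (x_1, y_1) = (449, 40): x_2 = 449·449 + 126·40·40 = 403201; y_2 = 449·40 + 40·449 = 35920.
  From (x_2, y_2) = (403201, 35920): x_3 = 449·403201 + 126·40·35920 = 362074049; y_3 = 449·35920 + 40·403201 = 32256120.
  From (x_3, y_3) = (362074049, 32256120): x_4 = 449·362074049 + 126·40·32256120 = 325142092801; y_4 = 449·32256120 + 40·362074049 = 28965959840.
Step 3: Verify x_4² - 126·y_4² = 105717380511014096025601 - 105717380511014096025600 = 1 (should be 1). ✓

(x_1, y_1) = (449, 40); (x_4, y_4) = (325142092801, 28965959840).


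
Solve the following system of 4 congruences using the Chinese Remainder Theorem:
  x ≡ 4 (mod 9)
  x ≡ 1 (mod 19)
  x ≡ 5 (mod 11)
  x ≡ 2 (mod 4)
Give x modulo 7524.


Product of moduli M = 9 · 19 · 11 · 4 = 7524.
Merge one congruence at a time:
  Start: x ≡ 4 (mod 9).
  Combine with x ≡ 1 (mod 19); new modulus lcm = 171.
    Write x = 4 + 9·t and substitute into x ≡ 1 (mod 19): 9·t ≡ 1 − 4 = -3 (mod 19).
    Reduce coefficients mod 19: 9·t ≡ 16 (mod 19).
    The inverse of 9 mod 19 is 17 (since 9·17 = 153 = 8·19 + 1), so t ≡ 17·16 = 272 ≡ 6 (mod 19).
    Then x = 4 + 9·6 = 58, valid modulo lcm(9, 19) = 171: x ≡ 58 (mod 171).
  Combine with x ≡ 5 (mod 11); new modulus lcm = 1881.
    Write x = 58 + 171·t and substitute into x ≡ 5 (mod 11): 171·t ≡ 5 − 58 = -53 (mod 11).
    Reduce coefficients mod 11: 6·t ≡ 2 (mod 11).
    The inverse of 6 mod 11 is 2 (since 6·2 = 12 = 1·11 + 1), so t ≡ 2·2 = 4 ≡ 4 (mod 11).
    Then x = 58 + 171·4 = 742, valid modulo lcm(171, 11) = 1881: x ≡ 742 (mod 1881).
  Combine with x ≡ 2 (mod 4); new modulus lcm = 7524.
    Write x = 742 + 1881·t and substitute into x ≡ 2 (mod 4): 1881·t ≡ 2 − 742 = -740 (mod 4).
    Reduce coefficients mod 4: 1·t ≡ 0 (mod 4).
    So t ≡ 0 (mod 4).
    Then x = 742 + 1881·0 = 742, valid modulo lcm(1881, 4) = 7524: x ≡ 742 (mod 7524).
Verify against each original: 742 mod 9 = 4, 742 mod 19 = 1, 742 mod 11 = 5, 742 mod 4 = 2.

x ≡ 742 (mod 7524).


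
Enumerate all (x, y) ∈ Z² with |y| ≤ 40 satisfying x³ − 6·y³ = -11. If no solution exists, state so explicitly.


The equation is x³ - 6y³ = -11. For fixed y, x³ = 6·y³ − 11, so a solution requires the RHS to be a perfect cube.
Strategy: iterate y from -40 to 40, compute RHS = 6·y³ − 11, and check whether it is a (positive or negative) perfect cube.
Check small values of y:
  y = 0: RHS = -11 is not a perfect cube.
  y = 1: RHS = -5 is not a perfect cube.
  y = -1: RHS = -17 is not a perfect cube.
  y = 2: RHS = 37 is not a perfect cube.
  y = -2: RHS = -59 is not a perfect cube.
  y = 3: RHS = 151 is not a perfect cube.
  y = -3: RHS = -173 is not a perfect cube.
Continuing the search up to |y| = 40 finds no solutions either.
No (x, y) in the scanned range satisfies the equation.

No integer solutions with |y| ≤ 40.


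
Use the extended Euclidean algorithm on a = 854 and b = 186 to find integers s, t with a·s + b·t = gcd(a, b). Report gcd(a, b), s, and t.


Euclidean algorithm on (854, 186) — divide until remainder is 0:
  854 = 4 · 186 + 110
  186 = 1 · 110 + 76
  110 = 1 · 76 + 34
  76 = 2 · 34 + 8
  34 = 4 · 8 + 2
  8 = 4 · 2 + 0
gcd(854, 186) = 2.
Track Bezout coefficients alongside the remainders: start with r₀ = 854 = a·1 + b·0 (s = 1, t = 0) and r₁ = 186 = a·0 + b·1 (s = 0, t = 1); each new remainder r_{k+1} = r_{k-1} − q_k·r_k inherits s_{k+1} = s_{k-1} − q_k·s_k, t_{k+1} = t_{k-1} − q_k·t_k, so r_k = a·s_k + b·t_k at every step:
  q = 4: r = 110, s = 1 − 4·0 = 1, t = 0 − 4·1 = -4  (check: 854·1 + 186·(-4) = 110)
  q = 1: r = 76, s = 0 − 1·1 = -1, t = 1 − 1·(-4) = 5  (check: 854·(-1) + 186·5 = 76)
  q = 1: r = 34, s = 1 − 1·(-1) = 2, t = -4 − 1·5 = -9  (check: 854·2 + 186·(-9) = 34)
  q = 2: r = 8, s = -1 − 2·2 = -5, t = 5 − 2·(-9) = 23  (check: 854·(-5) + 186·23 = 8)
  q = 4: r = 2, s = 2 − 4·(-5) = 22, t = -9 − 4·23 = -101  (check: 854·22 + 186·(-101) = 2)
The row with r = 2 (the gcd) gives the Bezout coefficients s = 22, t = -101.
Result: 854 · (22) + 186 · (-101) = 2.

gcd(854, 186) = 2; s = 22, t = -101 (check: 854·22 + 186·(-101) = 2).


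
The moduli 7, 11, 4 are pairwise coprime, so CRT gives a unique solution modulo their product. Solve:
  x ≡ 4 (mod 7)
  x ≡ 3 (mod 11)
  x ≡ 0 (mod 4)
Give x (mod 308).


Moduli 7, 11, 4 are pairwise coprime; by CRT there is a unique solution modulo M = 7 · 11 · 4 = 308.
Solve pairwise, accumulating the modulus:
  Start with x ≡ 4 (mod 7).
  Combine with x ≡ 3 (mod 11): since gcd(7, 11) = 1, we get a unique residue mod 77.
    Write x = 4 + 7·t and substitute into x ≡ 3 (mod 11): 7·t ≡ 3 − 4 = -1 (mod 11).
    Reduce coefficients mod 11: 7·t ≡ 10 (mod 11).
    The inverse of 7 mod 11 is 8 (since 7·8 = 56 = 5·11 + 1), so t ≡ 8·10 = 80 ≡ 3 (mod 11).
    Then x = 4 + 7·3 = 25, valid modulo lcm(7, 11) = 77: x ≡ 25 (mod 77).
  Combine with x ≡ 0 (mod 4): since gcd(77, 4) = 1, we get a unique residue mod 308.
    Write x = 25 + 77·t and substitute into x ≡ 0 (mod 4): 77·t ≡ 0 − 25 = -25 (mod 4).
    Reduce coefficients mod 4: 1·t ≡ 3 (mod 4).
    So t ≡ 3 (mod 4).
    Then x = 25 + 77·3 = 256, valid modulo lcm(77, 4) = 308: x ≡ 256 (mod 308).
Verify: 256 mod 7 = 4 ✓, 256 mod 11 = 3 ✓, 256 mod 4 = 0 ✓.

x ≡ 256 (mod 308).


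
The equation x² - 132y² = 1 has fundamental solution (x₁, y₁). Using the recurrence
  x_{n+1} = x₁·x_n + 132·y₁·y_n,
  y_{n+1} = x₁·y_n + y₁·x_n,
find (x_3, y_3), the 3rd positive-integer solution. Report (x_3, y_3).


Step 1: Find the fundamental solution (x₁, y₁) of x² - 132y² = 1.
  Expand √132 as a continued fraction. a₀ = ⌊√132⌋ = 11; iterate m_{k+1} = d_k·a_k − m_k, d_{k+1} = (132 − m_{k+1}²)/d_k, a_{k+1} = ⌊(a₀ + m_{k+1})/d_{k+1}⌋ (starting m₀ = 0, d₀ = 1), with convergents p_k = a_k·p_{k-1} + p_{k-2}, q_k = a_k·q_{k-1} + q_{k-2} (p₋₁ = 1, q₋₁ = 0):
  k = 0: a₀ = 11; p₀/q₀ = 11/1; p₀² − 132·q₀² = 121 − 132 = -11.
  k = 1: m = 11, d = 11, a = ⌊(11 + 11)/11⌋ = 2; p/q = (2·11 + 1)/(2·1 + 0) = 23/2; p² − 132·q² = 529 − 528 = 1.
  The first convergent with p² − 132·q² = 1 gives the fundamental solution (x₁, y₁) = (23, 2).
Step 2: Apply the recurrence (x_{n+1}, y_{n+1}) = (x₁x_n + 132y₁y_n, x₁y_n + y₁x_n) repeatedly.
  From (x_1, y_1) = (23, 2): x_2 = 23·23 + 132·2·2 = 1057; y_2 = 23·2 + 2·23 = 92.
  From (x_2, y_2) = (1057, 92): x_3 = 23·1057 + 132·2·92 = 48599; y_3 = 23·92 + 2·1057 = 4230.
Step 3: Verify x_3² - 132·y_3² = 2361862801 - 2361862800 = 1 (should be 1). ✓

(x_1, y_1) = (23, 2); (x_3, y_3) = (48599, 4230).
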